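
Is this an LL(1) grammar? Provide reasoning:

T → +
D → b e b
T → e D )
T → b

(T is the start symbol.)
A grammar is LL(1) if for each non-terminal N with multiple productions, the predict sets of those productions are pairwise disjoint, where PREDICT(N → α) = (FIRST(α) \ {ε}) ∪ (FOLLOW(N) if α ⇒* ε).

For T:
  PREDICT(T → '+') = { '+' }
  PREDICT(T → e D ')') = { 'e' }
  PREDICT(T → b) = { 'b' }
D has a single production, so nothing to check there.

All predict sets are disjoint. The grammar IS LL(1).

Answer: Yes, the grammar is LL(1).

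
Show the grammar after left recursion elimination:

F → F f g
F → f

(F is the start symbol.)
F is directly left-recursive. The standard transformation for
  A → A α₁ | ... | A α_m | β₁ | ... | β_n
is
  A  → β₁ A' | ... | β_n A'
  A' → α₁ A' | ... | α_m A' | ε

F → f becomes F → f F'
F → F f g becomes F' → f g F'
Add F' → ε

Resulting grammar:
F → f F'
F' → f g F'
F' → ε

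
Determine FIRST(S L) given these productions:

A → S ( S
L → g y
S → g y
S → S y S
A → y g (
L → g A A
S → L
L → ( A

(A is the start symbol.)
{ '(', 'g' }

FIRST sets of the non-terminals involved (from the grammar, by fixed-point iteration):
  FIRST(S) = { '(', 'g' }

To compute FIRST(S L), process the symbols left to right:
Symbol S is a non-terminal. Add FIRST(S) \ {ε} = { '(', 'g' }
S is not nullable (ε ∉ FIRST(S)), so stop here.
FIRST(S L) = { '(', 'g' }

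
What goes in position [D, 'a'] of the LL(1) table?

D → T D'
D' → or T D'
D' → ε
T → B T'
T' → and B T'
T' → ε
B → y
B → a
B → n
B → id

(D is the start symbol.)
D → T D'

To find M[D, 'a'], we find productions for D where 'a' is in the predict set (PREDICT(N → α) = (FIRST(α) \ {ε}) ∪ (FOLLOW(N) if α ⇒* ε)).

Relevant sets:
  FIRST(T) = { 'a', 'id', 'n', 'y' }

D → T D': PREDICT = { 'a', 'id', 'n', 'y' }
  'a' is in predict set, so this production goes in M[D, 'a']

M[D, 'a'] = D → T D'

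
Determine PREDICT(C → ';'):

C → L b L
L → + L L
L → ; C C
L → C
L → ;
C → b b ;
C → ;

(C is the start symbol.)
PREDICT(C → ';') = (FIRST(RHS) \ {ε}) ∪ (FOLLOW(C) if ε ∈ FIRST(RHS), i.e. RHS ⇒* ε)
FIRST(';') = { ';' }
ε ∉ FIRST(';'), so FOLLOW(C) is not added.
PREDICT(C → ';') = { ';' }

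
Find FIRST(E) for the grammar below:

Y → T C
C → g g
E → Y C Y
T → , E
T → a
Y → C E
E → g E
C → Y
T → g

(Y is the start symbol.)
FIRST sets of the other non-terminals involved (by the same procedure, iterated to a fixed point):
  FIRST(Y) = { ',', 'a', 'g' }

From E → Y C Y:
  - Y is a non-terminal: add FIRST(Y) \ {ε} = { ',', 'a', 'g' }
    Y is not nullable, so stop
From E → g E:
  - g is a terminal: add 'g' and stop

Collecting: FIRST(E) = { ',', 'a', 'g' }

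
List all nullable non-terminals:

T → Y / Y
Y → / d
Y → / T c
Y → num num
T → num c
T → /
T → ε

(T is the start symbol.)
{ 'T' }

A non-terminal is nullable if it can derive ε (the empty string): either it has an ε-production, or it has a production whose right-hand side consists entirely of nullable non-terminals.

ε-productions: T → ε
So T is immediately nullable.
No further non-terminal can be added: every production for the remaining non-terminals contains a terminal or a non-nullable non-terminal.
Nullable = { 'T' }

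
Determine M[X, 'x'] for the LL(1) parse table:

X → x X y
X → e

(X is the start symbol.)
To find M[X, 'x'], we find productions for X where 'x' is in the predict set (PREDICT(N → α) = (FIRST(α) \ {ε}) ∪ (FOLLOW(N) if α ⇒* ε)).

X → x X y: PREDICT = { 'x' }
  'x' is in predict set, so this production goes in M[X, 'x']
X → e: PREDICT = { 'e' }

M[X, 'x'] = X → x X y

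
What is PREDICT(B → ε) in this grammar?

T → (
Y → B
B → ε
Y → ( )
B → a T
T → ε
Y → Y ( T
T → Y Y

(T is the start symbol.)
{ $, '(', 'a' }

PREDICT(B → ε) = (FIRST(RHS) \ {ε}) ∪ (FOLLOW(B) if ε ∈ FIRST(RHS), i.e. RHS ⇒* ε)
The right-hand side is ε (FIRST(ε) = { ε }), so the predict set is FOLLOW(B) = { $, '(', 'a' }
PREDICT(B → ε) = { $, '(', 'a' }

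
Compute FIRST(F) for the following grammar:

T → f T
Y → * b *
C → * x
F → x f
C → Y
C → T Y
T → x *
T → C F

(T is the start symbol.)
To compute FIRST(F), examine every production with F on the left-hand side, reading each right-hand side left to right until a non-nullable symbol is reached.

From F → x f:
  - x is a terminal: add 'x' and stop

Collecting: FIRST(F) = { 'x' }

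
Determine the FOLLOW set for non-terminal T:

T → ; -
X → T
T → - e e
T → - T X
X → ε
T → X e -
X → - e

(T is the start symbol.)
To compute FOLLOW(T), find every occurrence of T on a right-hand side N → α T β: add FIRST(β) \ {ε}, and if β is empty or nullable also add FOLLOW(N). Iterate to a fixed point.

T is the start symbol, so $ ∈ FOLLOW(T).
In X → T: T is at the end, add FOLLOW(X)
In T → - T X: T is followed by X, add FIRST(X) \ {ε} = { '-', ';', 'e' }
  X is nullable, so FOLLOW(T) is also included — that is the set being defined, nothing new

The FOLLOW sets referred to above (computed the same way, to a fixed point):
  FOLLOW(X) = { $, '-', ';', 'e' }

Taking the union: FOLLOW(T) = { $, '-', ';', 'e' }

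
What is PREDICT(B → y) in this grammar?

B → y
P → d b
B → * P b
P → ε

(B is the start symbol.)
{ 'y' }

PREDICT(B → y) = (FIRST(RHS) \ {ε}) ∪ (FOLLOW(B) if ε ∈ FIRST(RHS), i.e. RHS ⇒* ε)
FIRST(y) = { 'y' }
ε ∉ FIRST(y), so FOLLOW(B) is not added.
PREDICT(B → y) = { 'y' }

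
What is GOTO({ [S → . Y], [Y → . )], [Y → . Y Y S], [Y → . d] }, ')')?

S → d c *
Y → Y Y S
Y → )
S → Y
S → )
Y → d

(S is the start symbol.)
GOTO(I, ')') = CLOSURE({ [A → αX.β] : [A → α.Xβ] ∈ I, X = ')' })

Items with dot before ')', with the dot advanced:
  [Y → . )] → [Y → ) .]
Closure adds nothing (no advanced item has the dot before a non-terminal).

GOTO = { [Y → ) .] }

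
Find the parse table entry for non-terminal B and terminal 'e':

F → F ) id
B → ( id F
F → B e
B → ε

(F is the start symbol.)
To find M[B, 'e'], we find productions for B where 'e' is in the predict set (PREDICT(N → α) = (FIRST(α) \ {ε}) ∪ (FOLLOW(N) if α ⇒* ε)).

Relevant sets:
  FOLLOW(B) = { 'e' }

B → ( id F: PREDICT = { '(' }
B → ε: PREDICT = { 'e' }
  'e' is in predict set, so this production goes in M[B, 'e']

M[B, 'e'] = B → ε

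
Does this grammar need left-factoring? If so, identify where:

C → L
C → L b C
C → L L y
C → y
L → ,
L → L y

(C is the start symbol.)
Yes, C has productions with common prefix 'L'

Left-factoring is needed when two productions for the same non-terminal
share a common prefix on the right-hand side.

Productions for C:
  C → L
  C → L b C
  C → L L y
  C → y
Productions for L:
  L → ,
  L → L y

Found common prefix 'L' in productions for C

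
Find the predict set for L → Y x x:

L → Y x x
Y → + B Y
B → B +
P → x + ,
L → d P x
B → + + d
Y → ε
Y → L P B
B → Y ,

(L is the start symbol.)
PREDICT(L → Y x x) = (FIRST(RHS) \ {ε}) ∪ (FOLLOW(L) if ε ∈ FIRST(RHS), i.e. RHS ⇒* ε)
FIRST(Y) = { '+', 'd', 'x', ε }
FIRST(Y x x) = { '+', 'd', 'x' }
ε ∉ FIRST(Y x x), so FOLLOW(L) is not added.
PREDICT(L → Y x x) = { '+', 'd', 'x' }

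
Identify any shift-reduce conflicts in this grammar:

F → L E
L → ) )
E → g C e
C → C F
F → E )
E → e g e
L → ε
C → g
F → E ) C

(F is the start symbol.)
Yes — I0: [L → .] vs [E → . e g e]; I7: [L → .] vs [E → . e g e]; I10: [E → g C e .] vs [E → e . g e]; I14: [F → E ) .] vs [C → . g]; I15: [F → E ) C .] vs [E → . e g e]

A shift-reduce conflict occurs when an LR(0) state has both:
  - a complete (reduce) item [A → α .] (dot at the end), and
  - a shift item [B → β . c γ] (dot before a terminal).

Augment with F' → F and build the canonical LR(0) collection (I0 = CLOSURE({[F' → . F]}), then GOTO on every symbol after a dot until no new states appear). It has 17 states:
  I0: { [E → . e g e], [E → . g C e], [F → . E ) C], [F → . E )], [F → . L E], [F' → . F], [L → . ) )], [L → .] }  — shift, reduce
  I1: { [L → ) . )] }  — shift
  I2: { [F → E . ) C], [F → E . )] }  — shift
  I3: { [F' → F .] }  — accept
  I4: { [E → . e g e], [E → . g C e], [F → L . E] }  — shift
  I5: { [E → e . g e] }  — shift
  I6: { [C → . C F], [C → . g], [E → g . C e] }  — shift
  I7: { [C → C . F], [E → . e g e], [E → . g C e], [E → g C . e], [F → . E ) C], [F → . E )], [F → . L E], [L → . ) )], [L → .] }  — shift, reduce
  I8: { [C → g .] }  — reduce
  I9: { [C → C F .] }  — reduce
  I10: { [E → e . g e], [E → g C e .] }  — shift, reduce
  I11: { [E → e g . e] }  — shift
  I12: { [E → e g e .] }  — reduce
  I13: { [F → L E .] }  — reduce
  I14: { [C → . C F], [C → . g], [F → E ) . C], [F → E ) .] }  — shift, reduce
  I15: { [C → C . F], [E → . e g e], [E → . g C e], [F → . E ) C], [F → . E )], [F → . L E], [F → E ) C .], [L → . ) )], [L → .] }  — shift, 2 reduces
  I16: { [L → ) ) .] }  — reduce

I0 contains reduce item [L → .] and shift items [E → . e g e], [E → . g C e], [L → . ) )] — shift-reduce conflict.
I7 contains reduce item [L → .] and shift items [E → . e g e], [E → . g C e], [E → g C . e], [L → . ) )] — shift-reduce conflict.
I10 contains reduce item [E → g C e .] and shift item [E → e . g e] — shift-reduce conflict.
I14 contains reduce item [F → E ) .] and shift item [C → . g] — shift-reduce conflict.
I15 contains reduce items [F → E ) C .], [L → .] and shift items [E → . e g e], [E → . g C e], [L → . ) )] — shift-reduce conflict.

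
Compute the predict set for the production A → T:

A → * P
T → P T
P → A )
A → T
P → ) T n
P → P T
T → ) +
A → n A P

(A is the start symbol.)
PREDICT(A → T) = (FIRST(RHS) \ {ε}) ∪ (FOLLOW(A) if ε ∈ FIRST(RHS), i.e. RHS ⇒* ε)
FIRST(T) = { ')', '*', 'n' }
FIRST(T) = { ')', '*', 'n' }
ε ∉ FIRST(T), so FOLLOW(A) is not added.
PREDICT(A → T) = { ')', '*', 'n' }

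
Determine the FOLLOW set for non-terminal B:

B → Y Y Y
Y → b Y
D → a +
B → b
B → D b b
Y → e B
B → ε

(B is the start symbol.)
B is the start symbol, so $ ∈ FOLLOW(B).
In Y → e B: B is at the end, add FOLLOW(Y)

The FOLLOW sets referred to above (computed the same way, to a fixed point):
  FOLLOW(Y) = { $, 'b', 'e' }

Taking the union: FOLLOW(B) = { $, 'b', 'e' }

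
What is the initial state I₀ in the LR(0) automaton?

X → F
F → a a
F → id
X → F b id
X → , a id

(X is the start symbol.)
First, augment the grammar with X' → X
I₀ = CLOSURE({ [X' → . X] }):
  [X' → . X] has the dot before X: add [X → . F], [X → . F b id], [X → . , a id]
  [X → . F] has the dot before F: add [F → . a a], [F → . id]
No further items can be added.

I₀ = { [F → . a a], [F → . id], [X → . , a id], [X → . F b id], [X → . F], [X' → . X] }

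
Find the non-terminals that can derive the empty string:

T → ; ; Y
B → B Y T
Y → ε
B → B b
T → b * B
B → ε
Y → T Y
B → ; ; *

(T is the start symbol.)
ε-productions: Y → ε, B → ε
So Y, B are immediately nullable.
No further non-terminal can be added: every production for the remaining non-terminals contains a terminal or a non-nullable non-terminal.
Nullable = { 'B', 'Y' }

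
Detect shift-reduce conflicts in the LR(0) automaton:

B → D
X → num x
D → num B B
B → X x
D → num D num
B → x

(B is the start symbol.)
Yes — I7: [B → D .] vs [D → num D . num]

A shift-reduce conflict occurs when an LR(0) state has both:
  - a complete (reduce) item [A → α .] (dot at the end), and
  - a shift item [B → β . c γ] (dot before a terminal).

Augment with B' → B and build the canonical LR(0) collection (I0 = CLOSURE({[B' → . B]}), then GOTO on every symbol after a dot until no new states appear). It has 12 states:
  I0: { [B → . D], [B → . X x], [B → . x], [B' → . B], [D → . num B B], [D → . num D num], [X → . num x] }  — shift
  I1: { [B' → B .] }  — accept
  I2: { [B → D .] }  — reduce
  I3: { [B → X . x] }  — shift
  I4: { [B → . D], [B → . X x], [B → . x], [D → . num B B], [D → . num D num], [D → num . B B], [D → num . D num], [X → . num x], [X → num . x] }  — shift
  I5: { [B → x .] }  — reduce
  I6: { [B → . D], [B → . X x], [B → . x], [D → . num B B], [D → . num D num], [D → num B . B], [X → . num x] }  — shift
  I7: { [B → D .], [D → num D . num] }  — shift, reduce
  I8: { [B → x .], [X → num x .] }  — 2 reduces
  I9: { [D → num D num .] }  — reduce
  I10: { [D → num B B .] }  — reduce
  I11: { [B → X x .] }  — reduce

I7 contains reduce item [B → D .] and shift item [D → num D . num] — shift-reduce conflict.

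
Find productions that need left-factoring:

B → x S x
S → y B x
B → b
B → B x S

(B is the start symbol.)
Left-factoring is needed when two productions for the same non-terminal
share a common prefix on the right-hand side.

Productions for B:
  B → x S x
  B → b
  B → B x S

No common prefixes found.

Answer: No, left-factoring is not needed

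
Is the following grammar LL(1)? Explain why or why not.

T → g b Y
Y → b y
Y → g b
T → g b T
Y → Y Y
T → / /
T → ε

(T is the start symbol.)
No. Predict set conflict for T: { 'g' }

A grammar is LL(1) if for each non-terminal N with multiple productions, the predict sets of those productions are pairwise disjoint, where PREDICT(N → α) = (FIRST(α) \ {ε}) ∪ (FOLLOW(N) if α ⇒* ε).

Relevant sets:
  FIRST(Y) = { 'b', 'g' }
  FOLLOW(T) = { $ }

For T:
  PREDICT(T → g b Y) = { 'g' }
  PREDICT(T → g b T) = { 'g' }
  PREDICT(T → '/' '/') = { '/' }
  PREDICT(T → ε) = { $ }
For Y:
  PREDICT(Y → b y) = { 'b' }
  PREDICT(Y → g b) = { 'g' }
  PREDICT(Y → Y Y) = { 'b', 'g' }

Conflict found: Predict set conflict for T: { 'g' }
The grammar is NOT LL(1).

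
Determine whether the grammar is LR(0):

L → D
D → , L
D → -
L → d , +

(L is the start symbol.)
Augment with L' → L and build the canonical LR(0) collection (I0 = CLOSURE({[L' → . L]}), then GOTO on every symbol after a dot until no new states appear). It has 9 states:
  I0: { [D → . , L], [D → . -], [L → . D], [L → . d , +], [L' → . L] }  — shift
  I1: { [D → , . L], [D → . , L], [D → . -], [L → . D], [L → . d , +] }  — shift
  I2: { [D → - .] }  — reduce
  I3: { [L → D .] }  — reduce
  I4: { [L' → L .] }  — accept
  I5: { [L → d . , +] }  — shift
  I6: { [L → d , . +] }  — shift
  I7: { [L → d , + .] }  — reduce
  I8: { [D → , L .] }  — reduce

Every state is either a pure shift/goto state or contains exactly one complete item and nothing to shift — no conflicts. The grammar is LR(0).

Answer: Yes, the grammar is LR(0)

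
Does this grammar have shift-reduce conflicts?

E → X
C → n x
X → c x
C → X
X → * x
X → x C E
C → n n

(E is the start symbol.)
No shift-reduce conflicts

Augment with E' → E and build the canonical LR(0) collection (I0 = CLOSURE({[E' → . E]}), then GOTO on every symbol after a dot until no new states appear). It has 14 states:
  I0: { [E → . X], [E' → . E], [X → . * x], [X → . c x], [X → . x C E] }  — shift
  I1: { [X → * . x] }  — shift
  I2: { [E' → E .] }  — accept
  I3: { [E → X .] }  — reduce
  I4: { [X → c . x] }  — shift
  I5: { [C → . X], [C → . n n], [C → . n x], [X → . * x], [X → . c x], [X → . x C E], [X → x . C E] }  — shift
  I6: { [E → . X], [X → . * x], [X → . c x], [X → . x C E], [X → x C . E] }  — shift
  I7: { [C → X .] }  — reduce
  I8: { [C → n . n], [C → n . x] }  — shift
  I9: { [C → n n .] }  — reduce
  I10: { [C → n x .] }  — reduce
  I11: { [X → x C E .] }  — reduce
  I12: { [X → c x .] }  — reduce
  I13: { [X → * x .] }  — reduce

No state contains both a complete item and a shift item.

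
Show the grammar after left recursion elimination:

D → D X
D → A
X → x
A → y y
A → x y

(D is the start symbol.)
D is directly left-recursive. The standard transformation for
  A → A α₁ | ... | A α_m | β₁ | ... | β_n
is
  A  → β₁ A' | ... | β_n A'
  A' → α₁ A' | ... | α_m A' | ε

D → A becomes D → A D'
D → D X becomes D' → X D'
Add D' → ε

Productions for other non-terminals are unchanged:
  X → x
  A → y y
  A → x y

Resulting grammar:
D → A D'
D' → X D'
D' → ε
X → x
A → y y
A → x y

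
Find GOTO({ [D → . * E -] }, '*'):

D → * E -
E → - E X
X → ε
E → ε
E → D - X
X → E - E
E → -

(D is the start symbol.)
GOTO(I, '*') = CLOSURE({ [A → αX.β] : [A → α.Xβ] ∈ I, X = '*' })

Items with dot before '*', with the dot advanced:
  [D → . * E -] → [D → * . E -]
Closure of the advanced items:
  [D → * . E -] has the dot before E: add [E → . - E X], [E → .], [E → . D - X], [E → . -]
  [E → . D - X] has the dot before D: add [D → . * E -]

GOTO = { [D → * . E -], [D → . * E -], [E → . - E X], [E → . -], [E → . D - X], [E → .] }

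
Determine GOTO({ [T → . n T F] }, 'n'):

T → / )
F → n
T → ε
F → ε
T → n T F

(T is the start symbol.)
GOTO(I, 'n') = CLOSURE({ [A → αX.β] : [A → α.Xβ] ∈ I, X = 'n' })

Items with dot before 'n', with the dot advanced:
  [T → . n T F] → [T → n . T F]
Closure of the advanced items:
  [T → n . T F] has the dot before T: add [T → . / )], [T → .], [T → . n T F]

GOTO = { [T → . / )], [T → . n T F], [T → .], [T → n . T F] }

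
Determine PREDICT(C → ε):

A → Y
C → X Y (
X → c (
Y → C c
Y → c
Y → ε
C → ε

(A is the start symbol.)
PREDICT(C → ε) = (FIRST(RHS) \ {ε}) ∪ (FOLLOW(C) if ε ∈ FIRST(RHS), i.e. RHS ⇒* ε)
The right-hand side is ε (FIRST(ε) = { ε }), so the predict set is FOLLOW(C) = { 'c' }
PREDICT(C → ε) = { 'c' }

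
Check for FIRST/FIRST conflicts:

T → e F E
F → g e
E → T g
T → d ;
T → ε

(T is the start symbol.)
A FIRST/FIRST conflict occurs when two productions N → α and N → β for the same non-terminal have FIRST(α) ∩ FIRST(β) ≠ ∅ (with ε ∈ FIRST of a nullable right-hand side, so two nullable alternatives also conflict).

Productions for T:
  T → e F E: FIRST = { 'e' }
  T → d ;: FIRST = { 'd' }
  T → ε: FIRST = { ε }
F, E have only one production, so no FIRST/FIRST conflict is possible there.

All alternatives of each non-terminal have pairwise disjoint FIRST sets.

Answer: No FIRST/FIRST conflicts.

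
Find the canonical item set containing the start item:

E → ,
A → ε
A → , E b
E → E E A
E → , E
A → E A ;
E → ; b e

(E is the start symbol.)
First, augment the grammar with E' → E
I₀ = CLOSURE({ [E' → . E] }):
  [E' → . E] has the dot before E: add [E → . ,], [E → . E E A], [E → . , E], [E → . ; b e]
No further items can be added.

I₀ = { [E → . , E], [E → . ,], [E → . ; b e], [E → . E E A], [E' → . E] }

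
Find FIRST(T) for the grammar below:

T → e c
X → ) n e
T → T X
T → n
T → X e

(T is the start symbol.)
To compute FIRST(T), examine every production with T on the left-hand side, reading each right-hand side left to right until a non-nullable symbol is reached.

FIRST sets of the other non-terminals involved (by the same procedure, iterated to a fixed point):
  FIRST(X) = { ')' }

From T → e c:
  - e is a terminal: add 'e' and stop
From T → T X:
  - T is the symbol being defined: contributes nothing new
    T is not nullable, so stop
From T → n:
  - n is a terminal: add 'n' and stop
From T → X e:
  - X is a non-terminal: add FIRST(X) \ {ε} = { ')' }
    X is not nullable, so stop

Collecting: FIRST(T) = { ')', 'e', 'n' }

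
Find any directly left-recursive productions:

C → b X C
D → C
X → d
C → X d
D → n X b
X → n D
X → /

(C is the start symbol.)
No direct left recursion

Direct left recursion occurs when N → N α for some non-terminal N (the right-hand side begins with the left-hand side itself).

C → b X C: starts with b
D → C: starts with C
X → d: starts with d
C → X d: starts with X
D → n X b: starts with n
X → n D: starts with n
X → /: starts with '/'

No direct left recursion found.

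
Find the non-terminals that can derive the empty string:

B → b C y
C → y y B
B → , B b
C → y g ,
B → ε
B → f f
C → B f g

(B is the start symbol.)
ε-productions: B → ε
So B is immediately nullable.
No further non-terminal can be added: every production for the remaining non-terminals contains a terminal or a non-nullable non-terminal.
Nullable = { 'B' }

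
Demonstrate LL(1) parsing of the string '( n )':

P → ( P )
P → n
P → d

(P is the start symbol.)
Stack is shown with the top on the left.

Stack    Input    Action
------------------------
P $      ( n ) $  output P → ( P )
( P ) $  ( n ) $  match '('
P ) $    n ) $    output P → n
n ) $    n ) $    match 'n'
) $      ) $      match ')'
$        $        accept

The string is accepted.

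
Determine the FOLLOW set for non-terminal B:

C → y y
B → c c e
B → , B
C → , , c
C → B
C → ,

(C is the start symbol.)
To compute FOLLOW(B), find every occurrence of B on a right-hand side N → α B β: add FIRST(β) \ {ε}, and if β is empty or nullable also add FOLLOW(N). Iterate to a fixed point.

In B → , B: B is at the end; this adds FOLLOW(B) to itself — nothing new
In C → B: B is at the end, add FOLLOW(C)

The FOLLOW sets referred to above (computed the same way, to a fixed point):
  FOLLOW(C) = { $ }

Taking the union: FOLLOW(B) = { $ }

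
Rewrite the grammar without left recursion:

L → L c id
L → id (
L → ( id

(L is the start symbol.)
L is directly left-recursive. The standard transformation for
  A → A α₁ | ... | A α_m | β₁ | ... | β_n
is
  A  → β₁ A' | ... | β_n A'
  A' → α₁ A' | ... | α_m A' | ε

L → id ( becomes L → id ( L'
L → ( id becomes L → ( id L'
L → L c id becomes L' → c id L'
Add L' → ε

Resulting grammar:
L → id ( L'
L → ( id L'
L' → c id L'
L' → ε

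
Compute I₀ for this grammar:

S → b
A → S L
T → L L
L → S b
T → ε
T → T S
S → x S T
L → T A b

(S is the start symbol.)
{ [S → . b], [S → . x S T], [S' → . S] }

First, augment the grammar with S' → S
I₀ = CLOSURE({ [S' → . S] }):
  [S' → . S] has the dot before S: add [S → . b], [S → . x S T]
No further items can be added.

I₀ = { [S → . b], [S → . x S T], [S' → . S] }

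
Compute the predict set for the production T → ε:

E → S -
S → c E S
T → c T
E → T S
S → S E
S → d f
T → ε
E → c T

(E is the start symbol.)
PREDICT(T → ε) = (FIRST(RHS) \ {ε}) ∪ (FOLLOW(T) if ε ∈ FIRST(RHS), i.e. RHS ⇒* ε)
The right-hand side is ε (FIRST(ε) = { ε }), so the predict set is FOLLOW(T) = { $, '-', 'c', 'd' }
PREDICT(T → ε) = { $, '-', 'c', 'd' }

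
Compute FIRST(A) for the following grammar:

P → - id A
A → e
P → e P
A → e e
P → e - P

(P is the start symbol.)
To compute FIRST(A), examine every production with A on the left-hand side, reading each right-hand side left to right until a non-nullable symbol is reached.

From A → e:
  - e is a terminal: add 'e' and stop
From A → e e:
  - e is a terminal: add 'e' and stop

Collecting: FIRST(A) = { 'e' }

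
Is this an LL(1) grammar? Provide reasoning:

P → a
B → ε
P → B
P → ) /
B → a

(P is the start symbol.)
No. Predict set conflict for P: { 'a' }

A grammar is LL(1) if for each non-terminal N with multiple productions, the predict sets of those productions are pairwise disjoint, where PREDICT(N → α) = (FIRST(α) \ {ε}) ∪ (FOLLOW(N) if α ⇒* ε).

Relevant sets:
  FIRST(B) = { 'a', ε }
  FOLLOW(P) = { $ }
  FOLLOW(B) = { $ }

For P:
  PREDICT(P → a) = { 'a' }
  PREDICT(P → B) = { $, 'a' }
  PREDICT(P → ')' '/') = { ')' }
For B:
  PREDICT(B → ε) = { $ }
  PREDICT(B → a) = { 'a' }

Conflict found: Predict set conflict for P: { 'a' }
The grammar is NOT LL(1).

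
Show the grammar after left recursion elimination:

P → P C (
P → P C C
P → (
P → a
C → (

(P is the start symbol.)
P → ( P'
P → a P'
P' → C ( P'
P' → C C P'
P' → ε
C → (

P is directly left-recursive. The standard transformation for
  A → A α₁ | ... | A α_m | β₁ | ... | β_n
is
  A  → β₁ A' | ... | β_n A'
  A' → α₁ A' | ... | α_m A' | ε

P → ( becomes P → ( P'
P → a becomes P → a P'
P → P C ( becomes P' → C ( P'
P → P C C becomes P' → C C P'
Add P' → ε

Productions for other non-terminals are unchanged:
  C → (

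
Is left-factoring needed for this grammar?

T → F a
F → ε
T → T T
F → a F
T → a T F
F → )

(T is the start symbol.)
Left-factoring is needed when two productions for the same non-terminal
share a common prefix on the right-hand side.

Productions for T:
  T → F a
  T → T T
  T → a T F
Productions for F:
  F → ε
  F → a F
  F → )

No common prefixes found.

Answer: No, left-factoring is not needed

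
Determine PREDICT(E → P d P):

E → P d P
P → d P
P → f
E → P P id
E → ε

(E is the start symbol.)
{ 'd', 'f' }

PREDICT(E → P d P) = (FIRST(RHS) \ {ε}) ∪ (FOLLOW(E) if ε ∈ FIRST(RHS), i.e. RHS ⇒* ε)
FIRST(P) = { 'd', 'f' }
FIRST(P d P) = { 'd', 'f' }
ε ∉ FIRST(P d P), so FOLLOW(E) is not added.
PREDICT(E → P d P) = { 'd', 'f' }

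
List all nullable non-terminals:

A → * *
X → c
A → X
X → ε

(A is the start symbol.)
A non-terminal is nullable if it can derive ε (the empty string): either it has an ε-production, or it has a production whose right-hand side consists entirely of nullable non-terminals.

ε-productions: X → ε
So X is immediately nullable.
A → X: every symbol on the right is nullable, so A is nullable too.
Every non-terminal is now nullable.
Nullable = { 'A', 'X' }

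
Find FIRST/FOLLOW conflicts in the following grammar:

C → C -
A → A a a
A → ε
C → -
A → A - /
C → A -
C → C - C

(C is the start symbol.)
Yes. A → A a a with FOLLOW(A) on { '-', 'a' }; A → A '-' '/' with FOLLOW(A) on { '-', 'a' }

A FIRST/FOLLOW conflict occurs when a non-terminal N has a nullable alternative N → β (β ⇒* ε) and another alternative N → α with FIRST(α) ∩ FOLLOW(N) ≠ ∅: on such a lookahead the parser cannot decide between expanding α and letting N vanish via β.

Nullable non-terminals: A.
FIRST sets used below: FIRST(A) = { '-', 'a', ε }

A: nullable alternative(s) A → ε; FOLLOW(A) = { '-', 'a' }
  A → A a a: FIRST \ {ε} = { '-', 'a' } — overlaps FOLLOW(A) on { '-', 'a' }: CONFLICT
  A → ε: FIRST \ {ε} = { } — this is the only nullable alternative, skip
  A → A - /: FIRST \ {ε} = { '-', 'a' } — overlaps FOLLOW(A) on { '-', 'a' }: CONFLICT

C has no nullable alternative, so no FIRST/FOLLOW check is needed there.

So the grammar has 2 FIRST/FOLLOW conflicts (marked CONFLICT above).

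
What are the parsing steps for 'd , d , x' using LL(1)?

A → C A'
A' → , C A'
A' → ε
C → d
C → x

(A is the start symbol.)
Stack is shown with the top on the left.

Stack     Input        Action
-----------------------------
A $       d , d , x $  output A → C A'
C A' $    d , d , x $  output C → d
d A' $    d , d , x $  match 'd'
A' $      , d , x $    output A' → , C A'
, C A' $  , d , x $    match ','
C A' $    d , x $      output C → d
d A' $    d , x $      match 'd'
A' $      , x $        output A' → , C A'
, C A' $  , x $        match ','
C A' $    x $          output C → x
x A' $    x $          match 'x'
A' $      $            output A' → ε
$         $            accept

The string is accepted.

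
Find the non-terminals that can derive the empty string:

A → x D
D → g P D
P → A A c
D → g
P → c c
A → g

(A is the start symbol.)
A non-terminal is nullable if it can derive ε (the empty string): either it has an ε-production, or it has a production whose right-hand side consists entirely of nullable non-terminals.

There are no ε-productions, so no non-terminal can derive ε.
No non-terminals are nullable.

Answer: None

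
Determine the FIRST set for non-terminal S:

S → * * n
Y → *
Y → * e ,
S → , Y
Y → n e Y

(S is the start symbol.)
{ '*', ',' }

From S → * * n:
  - '*' is a terminal: add '*' and stop
From S → , Y:
  - ',' is a terminal: add ',' and stop

Collecting: FIRST(S) = { '*', ',' }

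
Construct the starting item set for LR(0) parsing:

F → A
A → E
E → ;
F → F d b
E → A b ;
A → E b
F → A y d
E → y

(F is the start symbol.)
First, augment the grammar with F' → F
I₀ = CLOSURE({ [F' → . F] }):
  [F' → . F] has the dot before F: add [F → . A], [F → . F d b], [F → . A y d]
  [F → . A] has the dot before A: add [A → . E], [A → . E b]
  [A → . E] has the dot before E: add [E → . ;], [E → . A b ;], [E → . y]
No further items can be added.

I₀ = { [A → . E b], [A → . E], [E → . ;], [E → . A b ;], [E → . y], [F → . A y d], [F → . A], [F → . F d b], [F' → . F] }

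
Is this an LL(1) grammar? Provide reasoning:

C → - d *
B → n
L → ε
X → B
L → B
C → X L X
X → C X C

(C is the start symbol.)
No. Predict set conflict for C: { '-' }

Relevant sets:
  FIRST(X) = { '-', 'n' }
  FIRST(B) = { 'n' }
  FIRST(C) = { '-', 'n' }
  FOLLOW(L) = { '-', 'n' }

For C:
  PREDICT(C → '-' d '*') = { '-' }
  PREDICT(C → X L X) = { '-', 'n' }
For L:
  PREDICT(L → ε) = { '-', 'n' }
  PREDICT(L → B) = { 'n' }
For X:
  PREDICT(X → B) = { 'n' }
  PREDICT(X → C X C) = { '-', 'n' }
B has a single production, so nothing to check there.

Conflict found: Predict set conflict for C: { '-' }
The grammar is NOT LL(1).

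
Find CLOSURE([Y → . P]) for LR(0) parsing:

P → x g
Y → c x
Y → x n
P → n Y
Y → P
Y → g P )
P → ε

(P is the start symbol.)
To compute CLOSURE, for each item [A → α.Bβ] where B is a non-terminal, add [B → .γ] for all productions B → γ; repeat for the newly added items until nothing changes.

Start with: [Y → . P]
  [Y → . P] has the dot before P: add [P → . x g], [P → . n Y], [P → .]
No further items can be added.

CLOSURE = { [P → . n Y], [P → . x g], [P → .], [Y → . P] }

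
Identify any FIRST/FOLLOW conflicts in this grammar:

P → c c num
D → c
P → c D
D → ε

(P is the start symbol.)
Nullable non-terminals: D.

D: nullable alternative(s) D → ε; FOLLOW(D) = { $ }
  D → c: FIRST \ {ε} = { 'c' } — disjoint from FOLLOW(D)
  D → ε: FIRST \ {ε} = { } — this is the only nullable alternative, skip

P has no nullable alternative, so no FIRST/FOLLOW check is needed there.

No FIRST/FOLLOW conflicts found.

Answer: No FIRST/FOLLOW conflicts.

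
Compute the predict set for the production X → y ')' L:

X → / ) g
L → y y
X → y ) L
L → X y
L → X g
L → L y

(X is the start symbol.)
{ 'y' }

PREDICT(X → y ')' L) = (FIRST(RHS) \ {ε}) ∪ (FOLLOW(X) if ε ∈ FIRST(RHS), i.e. RHS ⇒* ε)
FIRST(y ')' L) = { 'y' }
ε ∉ FIRST(y ')' L), so FOLLOW(X) is not added.
PREDICT(X → y ')' L) = { 'y' }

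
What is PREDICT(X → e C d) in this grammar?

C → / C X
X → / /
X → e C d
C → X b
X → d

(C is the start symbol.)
{ 'e' }

PREDICT(X → e C d) = (FIRST(RHS) \ {ε}) ∪ (FOLLOW(X) if ε ∈ FIRST(RHS), i.e. RHS ⇒* ε)
FIRST(e C d) = { 'e' }
ε ∉ FIRST(e C d), so FOLLOW(X) is not added.
PREDICT(X → e C d) = { 'e' }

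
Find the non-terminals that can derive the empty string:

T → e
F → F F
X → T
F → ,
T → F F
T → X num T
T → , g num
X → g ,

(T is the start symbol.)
None

There are no ε-productions, so no non-terminal can derive ε.
No non-terminals are nullable.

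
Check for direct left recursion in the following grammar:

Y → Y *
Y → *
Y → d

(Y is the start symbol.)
Yes, Y is left-recursive

Y → Y *: LEFT RECURSIVE (starts with Y)
Y → *: starts with '*'
Y → d: starts with d

The grammar has direct left recursion on: Y.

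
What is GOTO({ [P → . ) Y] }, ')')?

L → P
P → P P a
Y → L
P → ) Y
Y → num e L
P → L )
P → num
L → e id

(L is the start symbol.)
GOTO(I, ')') = CLOSURE({ [A → αX.β] : [A → α.Xβ] ∈ I, X = ')' })

Items with dot before ')', with the dot advanced:
  [P → . ) Y] → [P → ) . Y]
Closure of the advanced items:
  [P → ) . Y] has the dot before Y: add [Y → . L], [Y → . num e L]
  [Y → . L] has the dot before L: add [L → . P], [L → . e id]
  [L → . P] has the dot before P: add [P → . P P a], [P → . ) Y], [P → . L )], [P → . num]

GOTO = { [L → . P], [L → . e id], [P → ) . Y], [P → . ) Y], [P → . L )], [P → . P P a], [P → . num], [Y → . L], [Y → . num e L] }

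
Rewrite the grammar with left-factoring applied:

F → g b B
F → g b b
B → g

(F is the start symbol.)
Left-factoring transforms A → αβ₁ | αβ₂ into A → αA' and A' → β₁ | β₂
(α is the longest common prefix among the alternatives). Repeat until
no nonterminal has two alternatives with a common prefix.

Round 1: F has alternatives sharing prefix 'g b'. Introduce F': F → g b F'
  Add: F' → B
  Add: F' → b

No remaining common prefixes — done.

Resulting grammar:
F → g b F'
F' → B
F' → b
B → g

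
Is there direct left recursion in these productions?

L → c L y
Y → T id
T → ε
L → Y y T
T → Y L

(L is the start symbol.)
Direct left recursion occurs when N → N α for some non-terminal N (the right-hand side begins with the left-hand side itself).

L → c L y: starts with c
Y → T id: starts with T
T → ε: starts with ε
L → Y y T: starts with Y
T → Y L: starts with Y

No direct left recursion found.

Answer: No direct left recursion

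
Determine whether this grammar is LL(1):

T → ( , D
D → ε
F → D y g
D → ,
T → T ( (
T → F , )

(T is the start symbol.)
Relevant sets:
  FIRST(T) = { '(', ',', 'y' }
  FIRST(F) = { ',', 'y' }
  FOLLOW(D) = { $, '(', 'y' }

For T:
  PREDICT(T → '(' ',' D) = { '(' }
  PREDICT(T → T '(' '(') = { '(', ',', 'y' }
  PREDICT(T → F ',' ')') = { ',', 'y' }
For D:
  PREDICT(D → ε) = { $, '(', 'y' }
  PREDICT(D → ',') = { ',' }
F has a single production, so nothing to check there.

Conflict found: Predict set conflict for T: { '(' }
The grammar is NOT LL(1).

Answer: No. Predict set conflict for T: { '(' }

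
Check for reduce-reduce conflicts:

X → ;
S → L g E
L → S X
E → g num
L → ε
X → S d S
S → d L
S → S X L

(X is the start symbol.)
Yes — I8: [L → .] vs [L → S X .]; I15: [L → .] vs [X → S d S .]

A reduce-reduce conflict occurs when an LR(0) state has two complete items [A → α .] and [B → β .] — both call for a reduction, and with no lookahead the parser cannot choose between them.

Augment with X' → X and build the canonical LR(0) collection (I0 = CLOSURE({[X' → . X]}), then GOTO on every symbol after a dot until no new states appear). It has 16 states:
  I0: { [L → . S X], [L → .], [S → . L g E], [S → . S X L], [S → . d L], [X → . ;], [X → . S d S], [X' → . X] }  — shift, reduce
  I1: { [X → ; .] }  — reduce
  I2: { [S → L . g E] }  — shift
  I3: { [L → . S X], [L → .], [L → S . X], [S → . L g E], [S → . S X L], [S → . d L], [S → S . X L], [X → . ;], [X → . S d S], [X → S . d S] }  — shift, reduce
  I4: { [X' → X .] }  — accept
  I5: { [L → . S X], [L → .], [S → . L g E], [S → . S X L], [S → . d L], [S → d . L] }  — shift, reduce
  I6: { [S → L . g E], [S → d L .] }  — shift, reduce
  I7: { [L → . S X], [L → .], [L → S . X], [S → . L g E], [S → . S X L], [S → . d L], [S → S . X L], [X → . ;], [X → . S d S] }  — shift, reduce
  I8: { [L → . S X], [L → .], [L → S X .], [S → . L g E], [S → . S X L], [S → . d L], [S → S X . L] }  — shift, 2 reduces
  I9: { [S → L . g E], [S → S X L .] }  — shift, reduce
  I10: { [E → . g num], [S → L g . E] }  — shift
  I11: { [S → L g E .] }  — reduce
  I12: { [E → g . num] }  — shift
  I13: { [E → g num .] }  — reduce
  I14: { [L → . S X], [L → .], [S → . L g E], [S → . S X L], [S → . d L], [S → d . L], [X → S d . S] }  — shift, reduce
  I15: { [L → . S X], [L → .], [L → S . X], [S → . L g E], [S → . S X L], [S → . d L], [S → S . X L], [X → . ;], [X → . S d S], [X → S d S .] }  — shift, 2 reduces

I8 contains complete items [L → .], [L → S X .] — reduce-reduce conflict.
I15 contains complete items [L → .], [X → S d S .] — reduce-reduce conflict.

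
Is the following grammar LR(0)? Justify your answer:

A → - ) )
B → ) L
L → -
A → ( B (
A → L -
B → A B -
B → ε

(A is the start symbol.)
A grammar is LR(0) if no state in the canonical LR(0) collection has:
  - both a shift item (dot before a terminal) and a complete item (shift-reduce conflict), or
  - two or more complete items (reduce-reduce conflict; the accept item [A' → A .] counts as a complete item here).

Augment with A' → A and build the canonical LR(0) collection (I0 = CLOSURE({[A' → . A]}), then GOTO on every symbol after a dot until no new states appear). It has 16 states:
  I0: { [A → . ( B (], [A → . - ) )], [A → . L -], [A' → . A], [L → . -] }  — shift
  I1: { [A → ( . B (], [A → . ( B (], [A → . - ) )], [A → . L -], [B → . ) L], [B → . A B -], [B → .], [L → . -] }  — shift, reduce
  I2: { [A → - . ) )], [L → - .] }  — shift, reduce
  I3: { [A' → A .] }  — accept
  I4: { [A → L . -] }  — shift
  I5: { [A → L - .] }  — reduce
  I6: { [A → - ) . )] }  — shift
  I7: { [A → - ) ) .] }  — reduce
  I8: { [B → ) . L], [L → . -] }  — shift
  I9: { [A → . ( B (], [A → . - ) )], [A → . L -], [B → . ) L], [B → . A B -], [B → .], [B → A . B -], [L → . -] }  — shift, reduce
  I10: { [A → ( B . (] }  — shift
  I11: { [A → ( B ( .] }  — reduce
  I12: { [B → A B . -] }  — shift
  I13: { [B → A B - .] }  — reduce
  I14: { [L → - .] }  — reduce
  I15: { [B → ) L .] }  — reduce

Conflict in state I1:
  Shift-reduce conflict between [B → .] and [A → . ( B (]
So the grammar is NOT LR(0).

Answer: No. Shift-reduce conflict between [B → .] and [A → . ( B (]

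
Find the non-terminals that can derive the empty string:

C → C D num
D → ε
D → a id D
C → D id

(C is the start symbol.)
{ 'D' }

A non-terminal is nullable if it can derive ε (the empty string): either it has an ε-production, or it has a production whose right-hand side consists entirely of nullable non-terminals.

ε-productions: D → ε
So D is immediately nullable.
No further non-terminal can be added: every production for the remaining non-terminals contains a terminal or a non-nullable non-terminal.
Nullable = { 'D' }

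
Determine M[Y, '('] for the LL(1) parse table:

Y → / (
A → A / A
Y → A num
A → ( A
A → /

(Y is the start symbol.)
Y → A num

To find M[Y, '('], we find productions for Y where '(' is in the predict set (PREDICT(N → α) = (FIRST(α) \ {ε}) ∪ (FOLLOW(N) if α ⇒* ε)).

Relevant sets:
  FIRST(A) = { '(', '/' }

Y → / (: PREDICT = { '/' }
Y → A num: PREDICT = { '(', '/' }
  '(' is in predict set, so this production goes in M[Y, '(']

M[Y, '('] = Y → A num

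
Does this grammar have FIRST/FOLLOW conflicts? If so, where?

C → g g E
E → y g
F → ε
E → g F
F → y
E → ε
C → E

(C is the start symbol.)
A FIRST/FOLLOW conflict occurs when a non-terminal N has a nullable alternative N → β (β ⇒* ε) and another alternative N → α with FIRST(α) ∩ FOLLOW(N) ≠ ∅: on such a lookahead the parser cannot decide between expanding α and letting N vanish via β.

Nullable non-terminals: C, E, F.
FIRST sets used below: FIRST(E) = { 'g', 'y', ε }

C: nullable alternative(s) C → E; FOLLOW(C) = { $ }
  C → g g E: FIRST \ {ε} = { 'g' } — disjoint from FOLLOW(C)
  C → E: FIRST \ {ε} = { 'g', 'y' } — this is the only nullable alternative, skip

E: nullable alternative(s) E → ε; FOLLOW(E) = { $ }
  E → y g: FIRST \ {ε} = { 'y' } — disjoint from FOLLOW(E)
  E → g F: FIRST \ {ε} = { 'g' } — disjoint from FOLLOW(E)
  E → ε: FIRST \ {ε} = { } — this is the only nullable alternative, skip

F: nullable alternative(s) F → ε; FOLLOW(F) = { $ }
  F → ε: FIRST \ {ε} = { } — this is the only nullable alternative, skip
  F → y: FIRST \ {ε} = { 'y' } — disjoint from FOLLOW(F)

No FIRST/FOLLOW conflicts found.

Answer: No FIRST/FOLLOW conflicts.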